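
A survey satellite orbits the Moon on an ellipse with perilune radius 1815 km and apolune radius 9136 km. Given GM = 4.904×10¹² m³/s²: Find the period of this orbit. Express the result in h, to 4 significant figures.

Semi-major axis a = (r_p + r_a)/2 = (1815.0 + 9136.0)/2 = 5475.5 km = 5.476×10⁶ m.
By Kepler's third law T = 2π√(a³/μ) = 2π × 5.786×10³ = 3.635×10⁴ s.
= 10.10 h.

T ≈ 10.10 h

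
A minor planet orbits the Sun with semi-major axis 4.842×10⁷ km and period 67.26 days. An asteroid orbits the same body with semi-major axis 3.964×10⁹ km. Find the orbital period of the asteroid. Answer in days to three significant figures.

T₂ ≈ 49800 days

Kepler's third law: T² ∝ a³, so T₂ = T₁ (a₂/a₁)^(3/2).
a₂/a₁ = 81.87, (a₂/a₁)^(3/2) = 740.7.
T₂ = 67.26 × 740.7 = 49820 days.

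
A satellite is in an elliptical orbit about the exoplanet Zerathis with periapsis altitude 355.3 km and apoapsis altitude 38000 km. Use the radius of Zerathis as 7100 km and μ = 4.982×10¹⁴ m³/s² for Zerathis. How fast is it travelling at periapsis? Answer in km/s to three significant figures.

v ≈ 10.7 km/s

r_p = 7100 + 355.3 = 7455.3 km = 7.4553×10⁶ m.
r_a = 7100 + 38000 = 45100 km = 4.5100×10⁷ m.
Semi-major axis a = (r_p + r_a)/2 = 26278 km = 2.628×10⁷ m.
Vis-viva: v² = μ(2/r − 1/a) = 4.982×10¹⁴ × (2.683×10⁻⁷ − 3.806×10⁻⁸) = 1.147×10⁸ m²/s².
v = 10710 m/s = 10.71 km/s.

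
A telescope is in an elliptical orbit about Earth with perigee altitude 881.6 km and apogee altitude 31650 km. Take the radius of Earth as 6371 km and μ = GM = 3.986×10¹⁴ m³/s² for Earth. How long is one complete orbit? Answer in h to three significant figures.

r_p = 6371 + 881.6 = 7252.6 km = 7.2526×10⁶ m.
r_a = 6371 + 31650 = 38021 km = 3.8021×10⁷ m.
Semi-major axis a = (r_p + r_a)/2 = (7252.6 + 38021)/2 = 22637 km = 2.264×10⁷ m.
By Kepler's third law T = 2π√(a³/μ) = 2π × 5.395×10³ = 3.389×10⁴ s.
= 9.415 h.

T ≈ 9.42 h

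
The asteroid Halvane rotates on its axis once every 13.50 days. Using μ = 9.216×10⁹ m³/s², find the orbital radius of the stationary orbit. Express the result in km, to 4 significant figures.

r_sync ≈ 6823 km

T = 13.50 days = 1.166×10⁶ s.
A synchronous orbit has period T, so by Kepler's third law a = (μT²/4π²)^(1/3).
μT²/4π² = 9.216×10⁹ × (1.166×10⁶)² / 39.48 = 3.176×10²⁰ m³.
a = 6.823×10⁶ m = 6822.7 km.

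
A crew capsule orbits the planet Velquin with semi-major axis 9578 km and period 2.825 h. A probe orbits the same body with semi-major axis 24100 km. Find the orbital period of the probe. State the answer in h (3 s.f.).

T₂ ≈ 11.3 h

Kepler's third law: T² ∝ a³, so T₂ = T₁ (a₂/a₁)^(3/2).
a₂/a₁ = 2.516, (a₂/a₁)^(3/2) = 3.991.
T₂ = 2.825 × 3.991 = 11.28 h.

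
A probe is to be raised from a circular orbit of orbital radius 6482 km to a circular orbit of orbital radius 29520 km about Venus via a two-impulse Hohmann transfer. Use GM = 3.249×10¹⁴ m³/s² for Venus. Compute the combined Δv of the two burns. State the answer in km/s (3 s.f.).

r₁ = 6482 km = 6.482×10⁶ m.
r₂ = 29520 km = 2.952×10⁷ m.
Transfer ellipse a_t = (r₁ + r₂)/2 = 1.800×10⁷ m.
At r₁: circular v_c1 = √(μ/r₁) = 7080 m/s; transfer-periapsis v_p = √[μ(2/r₁ − 1/a_t)] = 9066 m/s.
Δv₁ = v_p − v_c1 = 1987 m/s.
At r₂: circular v_c2 = √(μ/r₂) = 3318 m/s; transfer-apoapsis v_a = √[μ(2/r₂ − 1/a_t)] = 1991 m/s.
Δv₂ = v_c2 − v_a = 1327 m/s.
Total Δv = Δv₁ + Δv₂ = 3313 m/s = 3.313 km/s.

Δv_total ≈ 3.31 km/s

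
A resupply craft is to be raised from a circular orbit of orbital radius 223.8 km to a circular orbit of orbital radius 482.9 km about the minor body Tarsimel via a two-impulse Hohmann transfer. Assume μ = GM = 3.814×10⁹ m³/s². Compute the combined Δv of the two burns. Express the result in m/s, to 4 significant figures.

Δv_total ≈ 40.21 m/s

r₁ = 223.8 km = 2.238×10⁵ m.
r₂ = 482.9 km = 4.829×10⁵ m.
Transfer ellipse a_t = (r₁ + r₂)/2 = 3.534×10⁵ m.
At r₁: circular v_c1 = √(μ/r₁) = 130.5 m/s; transfer-periapsis v_p = √[μ(2/r₁ − 1/a_t)] = 152.6 m/s.
Δv₁ = v_p − v_c1 = 22.07 m/s.
At r₂: circular v_c2 = √(μ/r₂) = 88.87 m/s; transfer-apoapsis v_a = √[μ(2/r₂ − 1/a_t)] = 70.73 m/s.
Δv₂ = v_c2 − v_a = 18.14 m/s.
Total Δv = Δv₁ + Δv₂ = 40.21 m/s.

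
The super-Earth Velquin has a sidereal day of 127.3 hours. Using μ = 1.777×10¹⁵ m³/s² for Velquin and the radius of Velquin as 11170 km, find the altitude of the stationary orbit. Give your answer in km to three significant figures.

T = 127.3 hours = 4.583×10⁵ s.
A synchronous orbit has period T, so by Kepler's third law a = (μT²/4π²)^(1/3).
μT²/4π² = 1.777×10¹⁵ × (4.583×10⁵)² / 39.48 = 9.453×10²⁴ m³.
a = 2.114×10⁸ m = 2.1144×10⁵ km.
Altitude h = a − R = 2.1144×10⁵ − 11170 = 2.0027×10⁵ km.

h_sync ≈ 2.00×10⁵ km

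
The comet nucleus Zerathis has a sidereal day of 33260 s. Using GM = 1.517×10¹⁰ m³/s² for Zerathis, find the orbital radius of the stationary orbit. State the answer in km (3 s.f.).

A synchronous orbit has period T, so by Kepler's third law a = (μT²/4π²)^(1/3).
μT²/4π² = 1.517×10¹⁰ × (3.326×10⁴)² / 39.48 = 4.251×10¹⁷ m³.
a = 7.519×10⁵ m = 751.89 km.

r_sync ≈ 752 km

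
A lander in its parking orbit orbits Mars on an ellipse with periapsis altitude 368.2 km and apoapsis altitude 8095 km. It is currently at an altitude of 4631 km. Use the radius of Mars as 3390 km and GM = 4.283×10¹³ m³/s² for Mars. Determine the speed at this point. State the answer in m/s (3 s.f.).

v ≈ 2250 m/s

r_p = 3390 + 368.2 = 3758.2 km = 3.7582×10⁶ m.
r_a = 3390 + 8095 = 11485 km = 1.1485×10⁷ m.
r = 3390 + 4631 = 8021.0 km = 8.021×10⁶ m.
Semi-major axis a = (r_p + r_a)/2 = 7621.6 km = 7.622×10⁶ m.
Vis-viva: v² = μ(2/r − 1/a) = 4.283×10¹³ × (2.493×10⁻⁷ − 1.312×10⁻⁷) = 5.060×10⁶ m²/s².
v = 2249 m/s.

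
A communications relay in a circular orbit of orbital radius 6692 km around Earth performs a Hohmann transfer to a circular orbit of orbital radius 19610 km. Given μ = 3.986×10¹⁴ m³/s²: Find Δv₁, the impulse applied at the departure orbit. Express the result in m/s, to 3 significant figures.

Δv ≈ 1710 m/s

r₁ = 6692 km = 6.692×10⁶ m.
r₂ = 19610 km = 1.961×10⁷ m.
Transfer ellipse a_t = (r₁ + r₂)/2 = 1.315×10⁷ m.
At r₁: circular v_c1 = √(μ/r₁) = 7718 m/s; transfer-perigee v_p = √[μ(2/r₁ − 1/a_t)] = 9424 m/s.
Δv₁ = v_p − v_c1 = 1707 m/s.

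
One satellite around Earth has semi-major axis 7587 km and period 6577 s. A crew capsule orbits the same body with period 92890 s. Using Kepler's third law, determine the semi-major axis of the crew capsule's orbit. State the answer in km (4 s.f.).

a₂ ≈ 44330 km

Kepler's third law: a³ ∝ T², so a₂ = a₁ (T₂/T₁)^(2/3).
T₂/T₁ = 14.12, (T₂/T₁)^(2/3) = 5.843.
a₂ = 7587 × 5.843 = 44330 km.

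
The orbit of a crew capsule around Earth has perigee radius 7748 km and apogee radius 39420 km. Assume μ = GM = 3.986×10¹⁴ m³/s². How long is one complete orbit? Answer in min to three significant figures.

T ≈ 601 min

Semi-major axis a = (r_p + r_a)/2 = (7748.0 + 39420)/2 = 23584 km = 2.358×10⁷ m.
By Kepler's third law T = 2π√(a³/μ) = 2π × 5.737×10³ = 3.604×10⁴ s.
= 600.7 min.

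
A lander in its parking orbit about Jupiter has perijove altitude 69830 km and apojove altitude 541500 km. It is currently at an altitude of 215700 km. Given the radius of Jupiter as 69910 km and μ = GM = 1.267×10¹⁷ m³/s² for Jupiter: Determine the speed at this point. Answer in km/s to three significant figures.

r_p = 69910 + 69830 = 139740 km = 1.3974×10⁸ m.
r_a = 69910 + 541500 = 611410 km = 6.1141×10⁸ m.
r = 69910 + 215700 = 2.8561×10⁵ km = 2.856×10⁸ m.
Semi-major axis a = (r_p + r_a)/2 = 3.7558×10⁵ km = 3.756×10⁸ m.
Vis-viva: v² = μ(2/r − 1/a) = 1.267×10¹⁷ × (7.003×10⁻⁹ − 2.663×10⁻⁹) = 5.499×10⁸ m²/s².
v = 23450 m/s = 23.45 km/s.

v ≈ 23.4 km/s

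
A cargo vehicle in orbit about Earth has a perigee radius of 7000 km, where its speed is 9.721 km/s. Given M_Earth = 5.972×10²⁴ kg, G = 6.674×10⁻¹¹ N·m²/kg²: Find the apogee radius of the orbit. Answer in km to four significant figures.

μ = GM = 6.674×10⁻¹¹ × 5.972×10²⁴ = 3.986×10¹⁴ m³/s².
r_p = 7.000×10⁶ m.
Specific energy ε = v²/2 − μ/r = -9.690×10⁶ J/kg, so a = −μ/(2ε) = 2.057×10⁷ m.
The apsides satisfy r_p + r_a = 2a, so the apogee radius is 2a − r_p = 3.413×10⁷ m = 34133 km.

apogee radius ≈ 34130 km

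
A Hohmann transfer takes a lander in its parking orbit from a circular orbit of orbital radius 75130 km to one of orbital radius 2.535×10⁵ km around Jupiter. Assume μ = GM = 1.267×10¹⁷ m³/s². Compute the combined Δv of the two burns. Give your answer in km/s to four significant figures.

r₁ = 75130 km = 7.513×10⁷ m.
r₂ = 2.535×10⁵ km = 2.535×10⁸ m.
Transfer ellipse a_t = (r₁ + r₂)/2 = 1.643×10⁸ m.
At r₁: circular v_c1 = √(μ/r₁) = 41070 m/s; transfer-perijove v_p = √[μ(2/r₁ − 1/a_t)] = 51010 m/s.
Δv₁ = v_p − v_c1 = 9941 m/s.
At r₂: circular v_c2 = √(μ/r₂) = 22360 m/s; transfer-apojove v_a = √[μ(2/r₂ − 1/a_t)] = 15120 m/s.
Δv₂ = v_c2 − v_a = 7239 m/s.
Total Δv = Δv₁ + Δv₂ = 17180 m/s = 17.18 km/s.

Δv_total ≈ 17.18 km/s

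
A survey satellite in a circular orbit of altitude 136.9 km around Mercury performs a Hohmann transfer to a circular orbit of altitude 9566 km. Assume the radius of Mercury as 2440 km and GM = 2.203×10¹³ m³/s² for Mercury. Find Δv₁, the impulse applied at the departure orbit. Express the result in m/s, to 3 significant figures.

Δv ≈ 828 m/s

r₁ = 2440 + 136.9 = 2576.9 km = 2.5769×10⁶ m.
r₂ = 2440 + 9566 = 12006 km = 1.2006×10⁷ m.
Transfer ellipse a_t = (r₁ + r₂)/2 = 7.291×10⁶ m.
At r₁: circular v_c1 = √(μ/r₁) = 2924 m/s; transfer-periherm v_p = √[μ(2/r₁ − 1/a_t)] = 3752 m/s.
Δv₁ = v_p − v_c1 = 828.0 m/s.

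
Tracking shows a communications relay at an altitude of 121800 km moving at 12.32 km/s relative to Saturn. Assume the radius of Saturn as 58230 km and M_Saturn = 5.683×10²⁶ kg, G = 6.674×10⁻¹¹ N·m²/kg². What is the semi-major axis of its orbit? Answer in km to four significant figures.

μ = GM = 6.674×10⁻¹¹ × 5.683×10²⁶ = 3.793×10¹⁶ m³/s².
r = 58230 + 121800 = 1.8003×10⁵ km = 1.800×10⁸ m.
Specific orbital energy ε = v²/2 − μ/r = (12320)²/2 − 3.793×10¹⁶/1.800×10⁸ = -1.348×10⁸ J/kg.
Since ε = −μ/(2a), a = −μ/(2ε) = 1.407×10⁸ m = 1.4070×10⁵ km.

a ≈ 1.407×10⁵ km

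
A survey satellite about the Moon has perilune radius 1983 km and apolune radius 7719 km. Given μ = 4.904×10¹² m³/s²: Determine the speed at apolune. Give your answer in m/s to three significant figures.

Semi-major axis a = (r_p + r_a)/2 = 4851.0 km = 4.851×10⁶ m.
Vis-viva: v² = μ(2/r − 1/a) = 4.904×10¹² × (2.591×10⁻⁷ − 2.061×10⁻⁷) = 2.597×10⁵ m²/s².
v = 509.6 m/s.

v ≈ 510 m/s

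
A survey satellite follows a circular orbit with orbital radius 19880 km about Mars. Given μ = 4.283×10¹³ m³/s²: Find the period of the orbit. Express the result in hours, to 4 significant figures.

r = 19880 km = 1.988×10⁷ m.
Kepler's third law: T = 2π√(r³/μ) = 2π√((1.988×10⁷)³ / 4.283×10¹³).
r³/μ = 1.834×10⁸ s², so T = 2π × 1.354×10⁴ = 8.510×10⁴ s.
Converting: 8.510×10⁴ s ÷ 3600 = 23.64 hours.

T ≈ 23.64 hours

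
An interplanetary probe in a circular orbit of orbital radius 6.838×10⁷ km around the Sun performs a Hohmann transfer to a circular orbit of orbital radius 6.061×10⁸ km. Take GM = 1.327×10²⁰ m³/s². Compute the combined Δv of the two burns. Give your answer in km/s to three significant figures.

r₁ = 6.838×10⁷ km = 6.838×10¹⁰ m.
r₂ = 6.061×10⁸ km = 6.061×10¹¹ m.
Transfer ellipse a_t = (r₁ + r₂)/2 = 3.372×10¹¹ m.
At r₁: circular v_c1 = √(μ/r₁) = 44050 m/s; transfer-perihelion v_p = √[μ(2/r₁ − 1/a_t)] = 59060 m/s.
Δv₁ = v_p − v_c1 = 15000 m/s.
At r₂: circular v_c2 = √(μ/r₂) = 14800 m/s; transfer-aphelion v_a = √[μ(2/r₂ − 1/a_t)] = 6663 m/s.
Δv₂ = v_c2 − v_a = 8134 m/s.
Total Δv = Δv₁ + Δv₂ = 23140 m/s = 23.14 km/s.

Δv_total ≈ 23.1 km/s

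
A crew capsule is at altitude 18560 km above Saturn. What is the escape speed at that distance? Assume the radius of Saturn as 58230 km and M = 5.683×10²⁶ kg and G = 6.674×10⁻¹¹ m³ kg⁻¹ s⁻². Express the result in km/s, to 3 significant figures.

v_esc ≈ 31.4 km/s

μ = GM = 6.674×10⁻¹¹ × 5.683×10²⁶ = 3.793×10¹⁶ m³/s².
r = 58230 + 18560 = 76790 km = 7.6790×10⁷ m.
Escape speed v_esc = √(2μ/r) = √(2 × 3.793×10¹⁶ / 7.679×10⁷) = √(9.878×10⁸) = 31430 m/s.
= 31.43 km/s.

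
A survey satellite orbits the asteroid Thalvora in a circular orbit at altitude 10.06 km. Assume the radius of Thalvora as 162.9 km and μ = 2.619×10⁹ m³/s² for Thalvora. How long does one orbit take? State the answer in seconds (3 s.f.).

r = 162.9 + 10.06 = 172.96 km = 1.7296×10⁵ m.
Kepler's third law: T = 2π√(r³/μ) = 2π√((1.730×10⁵)³ / 2.619×10⁹).
r³/μ = 1.976×10⁶ s², so T = 2π × 1.406×10³ = 8.831×10³ s.

T ≈ 8830 seconds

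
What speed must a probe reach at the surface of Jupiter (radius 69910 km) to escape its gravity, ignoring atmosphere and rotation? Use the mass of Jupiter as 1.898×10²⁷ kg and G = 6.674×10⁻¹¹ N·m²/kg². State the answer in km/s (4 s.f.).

v_esc ≈ 60.20 km/s

μ = GM = 6.674×10⁻¹¹ × 1.898×10²⁷ = 1.267×10¹⁷ m³/s².
r = R = 6.991×10⁷ m.
Escape speed v_esc = √(2μ/r) = √(2 × 1.267×10¹⁷ / 6.991×10⁷) = √(3.624×10⁹) = 60200 m/s.
= 60.20 km/s.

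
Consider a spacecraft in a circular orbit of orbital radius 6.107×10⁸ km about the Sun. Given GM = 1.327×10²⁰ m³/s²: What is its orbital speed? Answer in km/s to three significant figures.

r = 6.107×10⁸ km = 6.107×10¹¹ m.
For a circular orbit v = √(μ/r) = √(1.327×10²⁰ / 6.107×10¹¹) = √(2.173×10⁸) = 14740 m/s.
That is 14.74 km/s.

v ≈ 14.7 km/s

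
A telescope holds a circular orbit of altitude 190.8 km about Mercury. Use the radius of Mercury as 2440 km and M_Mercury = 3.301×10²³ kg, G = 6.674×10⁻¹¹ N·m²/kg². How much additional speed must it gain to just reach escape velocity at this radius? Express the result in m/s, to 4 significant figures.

μ = GM = 6.674×10⁻¹¹ × 3.301×10²³ = 2.203×10¹³ m³/s².
r = 2440 + 190.8 = 2630.8 km = 2.6308×10⁶ m.
Circular speed v_c = √(μ/r) = 2894 m/s.
Escape speed v_esc = √(2μ/r) = √2 × v_c = 4092 m/s.
Δv = v_esc − v_c = 1199 m/s.

Δv ≈ 1199 m/s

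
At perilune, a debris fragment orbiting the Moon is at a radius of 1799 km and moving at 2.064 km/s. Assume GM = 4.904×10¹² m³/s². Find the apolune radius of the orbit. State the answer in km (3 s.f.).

apolune radius ≈ 6430 km

r_p = 1.799×10⁶ m.
Specific energy ε = v²/2 − μ/r = -5.959×10⁵ J/kg, so a = −μ/(2ε) = 4.115×10⁶ m.
The apsides satisfy r_p + r_a = 2a, so the apolune radius is 2a − r_p = 6.430×10⁶ m = 6430.4 km.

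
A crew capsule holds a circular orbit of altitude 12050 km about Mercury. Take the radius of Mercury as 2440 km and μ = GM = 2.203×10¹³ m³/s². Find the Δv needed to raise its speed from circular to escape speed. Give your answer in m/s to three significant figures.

Δv ≈ 511 m/s

r = 2440 + 12050 = 14490 km = 1.4490×10⁷ m.
Circular speed v_c = √(μ/r) = 1233 m/s.
Escape speed v_esc = √(2μ/r) = √2 × v_c = 1744 m/s.
Δv = v_esc − v_c = 510.7 m/s.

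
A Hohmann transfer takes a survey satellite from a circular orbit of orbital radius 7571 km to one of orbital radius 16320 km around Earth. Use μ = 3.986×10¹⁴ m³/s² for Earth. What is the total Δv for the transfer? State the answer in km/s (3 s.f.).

Δv_total ≈ 2.23 km/s

r₁ = 7571 km = 7.571×10⁶ m.
r₂ = 16320 km = 1.632×10⁷ m.
Transfer ellipse a_t = (r₁ + r₂)/2 = 1.195×10⁷ m.
At r₁: circular v_c1 = √(μ/r₁) = 7256 m/s; transfer-perigee v_p = √[μ(2/r₁ − 1/a_t)] = 8481 m/s.
Δv₁ = v_p − v_c1 = 1225 m/s.
At r₂: circular v_c2 = √(μ/r₂) = 4942 m/s; transfer-apogee v_a = √[μ(2/r₂ − 1/a_t)] = 3934 m/s.
Δv₂ = v_c2 − v_a = 1008 m/s.
Total Δv = Δv₁ + Δv₂ = 2233 m/s = 2.233 km/s.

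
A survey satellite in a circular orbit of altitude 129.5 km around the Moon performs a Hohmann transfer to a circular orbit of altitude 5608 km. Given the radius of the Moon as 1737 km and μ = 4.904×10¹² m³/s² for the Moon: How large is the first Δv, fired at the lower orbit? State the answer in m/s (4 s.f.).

Δv ≈ 426.0 m/s

r₁ = 1737 + 129.5 = 1866.5 km = 1.8665×10⁶ m.
r₂ = 1737 + 5608 = 7345.0 km = 7.3450×10⁶ m.
Transfer ellipse a_t = (r₁ + r₂)/2 = 4.606×10⁶ m.
At r₁: circular v_c1 = √(μ/r₁) = 1621 m/s; transfer-perilune v_p = √[μ(2/r₁ − 1/a_t)] = 2047 m/s.
Δv₁ = v_p − v_c1 = 426.0 m/s.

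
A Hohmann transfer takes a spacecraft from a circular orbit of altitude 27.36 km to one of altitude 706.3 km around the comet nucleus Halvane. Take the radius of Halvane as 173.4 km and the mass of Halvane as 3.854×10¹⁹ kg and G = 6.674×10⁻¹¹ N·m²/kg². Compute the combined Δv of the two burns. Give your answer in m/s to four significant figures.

Δv_total ≈ 52.36 m/s

μ = GM = 6.674×10⁻¹¹ × 3.854×10¹⁹ = 2.572×10⁹ m³/s².
r₁ = 173.4 + 27.36 = 200.76 km = 2.0076×10⁵ m.
r₂ = 173.4 + 706.3 = 879.70 km = 8.7970×10⁵ m.
Transfer ellipse a_t = (r₁ + r₂)/2 = 5.402×10⁵ m.
At r₁: circular v_c1 = √(μ/r₁) = 113.2 m/s; transfer-periapsis v_p = √[μ(2/r₁ − 1/a_t)] = 144.4 m/s.
Δv₁ = v_p − v_c1 = 31.25 m/s.
At r₂: circular v_c2 = √(μ/r₂) = 54.07 m/s; transfer-apoapsis v_a = √[μ(2/r₂ − 1/a_t)] = 32.96 m/s.
Δv₂ = v_c2 − v_a = 21.11 m/s.
Total Δv = Δv₁ + Δv₂ = 52.36 m/s.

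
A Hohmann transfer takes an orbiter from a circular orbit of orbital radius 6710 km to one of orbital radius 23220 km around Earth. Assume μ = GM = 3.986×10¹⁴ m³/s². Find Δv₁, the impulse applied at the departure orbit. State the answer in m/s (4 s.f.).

r₁ = 6710 km = 6.710×10⁶ m.
r₂ = 23220 km = 2.322×10⁷ m.
Transfer ellipse a_t = (r₁ + r₂)/2 = 1.496×10⁷ m.
At r₁: circular v_c1 = √(μ/r₁) = 7707 m/s; transfer-perigee v_p = √[μ(2/r₁ − 1/a_t)] = 9601 m/s.
Δv₁ = v_p − v_c1 = 1893 m/s.

Δv ≈ 1893 m/s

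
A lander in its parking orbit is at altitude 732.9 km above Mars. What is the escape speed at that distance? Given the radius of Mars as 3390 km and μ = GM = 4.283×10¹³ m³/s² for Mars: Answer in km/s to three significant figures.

v_esc ≈ 4.56 km/s

r = 3390 + 732.9 = 4122.9 km = 4.1229×10⁶ m.
Escape speed v_esc = √(2μ/r) = √(2 × 4.283×10¹³ / 4.123×10⁶) = √(2.078×10⁷) = 4558 m/s.
= 4.558 km/s.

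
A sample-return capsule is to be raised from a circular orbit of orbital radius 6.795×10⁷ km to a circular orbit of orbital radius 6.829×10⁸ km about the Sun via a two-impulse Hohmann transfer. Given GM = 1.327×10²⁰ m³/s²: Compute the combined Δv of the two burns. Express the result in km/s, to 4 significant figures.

Δv_total ≈ 23.42 km/s

r₁ = 6.795×10⁷ km = 6.795×10¹⁰ m.
r₂ = 6.829×10⁸ km = 6.829×10¹¹ m.
Transfer ellipse a_t = (r₁ + r₂)/2 = 3.754×10¹¹ m.
At r₁: circular v_c1 = √(μ/r₁) = 44190 m/s; transfer-perihelion v_p = √[μ(2/r₁ − 1/a_t)] = 59600 m/s.
Δv₁ = v_p − v_c1 = 15410 m/s.
At r₂: circular v_c2 = √(μ/r₂) = 13940 m/s; transfer-aphelion v_a = √[μ(2/r₂ − 1/a_t)] = 5930 m/s.
Δv₂ = v_c2 − v_a = 8009 m/s.
Total Δv = Δv₁ + Δv₂ = 23420 m/s = 23.42 km/s.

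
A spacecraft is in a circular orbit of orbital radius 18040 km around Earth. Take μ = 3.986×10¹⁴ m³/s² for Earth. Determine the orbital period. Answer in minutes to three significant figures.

T ≈ 402 minutes

r = 18040 km = 1.804×10⁷ m.
Kepler's third law: T = 2π√(r³/μ) = 2π√((1.804×10⁷)³ / 3.986×10¹⁴).
r³/μ = 1.473×10⁷ s², so T = 2π × 3.838×10³ = 2.411×10⁴ s.
Converting: 2.411×10⁴ s ÷ 60.00 = 401.9 minutes.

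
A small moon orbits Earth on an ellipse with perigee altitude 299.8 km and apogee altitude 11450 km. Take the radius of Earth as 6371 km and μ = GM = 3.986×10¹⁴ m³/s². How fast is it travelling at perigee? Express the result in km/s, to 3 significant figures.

r_p = 6371 + 299.8 = 6670.8 km = 6.6708×10⁶ m.
r_a = 6371 + 11450 = 17821 km = 1.7821×10⁷ m.
Semi-major axis a = (r_p + r_a)/2 = 12246 km = 1.225×10⁷ m.
Vis-viva: v² = μ(2/r − 1/a) = 3.986×10¹⁴ × (2.998×10⁻⁷ − 8.166×10⁻⁸) = 8.696×10⁷ m²/s².
v = 9325 m/s = 9.325 km/s.

v ≈ 9.33 km/s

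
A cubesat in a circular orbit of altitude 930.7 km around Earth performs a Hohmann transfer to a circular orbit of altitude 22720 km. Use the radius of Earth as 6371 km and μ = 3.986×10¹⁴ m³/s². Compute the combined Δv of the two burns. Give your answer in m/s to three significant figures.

r₁ = 6371 + 930.7 = 7301.7 km = 7.3017×10⁶ m.
r₂ = 6371 + 22720 = 29091 km = 2.9091×10⁷ m.
Transfer ellipse a_t = (r₁ + r₂)/2 = 1.820×10⁷ m.
At r₁: circular v_c1 = √(μ/r₁) = 7389 m/s; transfer-perigee v_p = √[μ(2/r₁ − 1/a_t)] = 9342 m/s.
Δv₁ = v_p − v_c1 = 1954 m/s.
At r₂: circular v_c2 = √(μ/r₂) = 3702 m/s; transfer-apogee v_a = √[μ(2/r₂ − 1/a_t)] = 2345 m/s.
Δv₂ = v_c2 − v_a = 1357 m/s.
Total Δv = Δv₁ + Δv₂ = 3310 m/s.

Δv_total ≈ 3310 m/s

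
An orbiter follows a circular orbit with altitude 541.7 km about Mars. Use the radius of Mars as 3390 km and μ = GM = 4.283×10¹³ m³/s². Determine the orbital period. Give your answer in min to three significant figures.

T ≈ 125 min

r = 3390 + 541.7 = 3931.7 km = 3.9317×10⁶ m.
Kepler's third law: T = 2π√(r³/μ) = 2π√((3.932×10⁶)³ / 4.283×10¹³).
r³/μ = 1.419×10⁶ s², so T = 2π × 1.191×10³ = 7.485×10³ s.
Converting: 7.485×10³ s ÷ 60.00 = 124.7 min.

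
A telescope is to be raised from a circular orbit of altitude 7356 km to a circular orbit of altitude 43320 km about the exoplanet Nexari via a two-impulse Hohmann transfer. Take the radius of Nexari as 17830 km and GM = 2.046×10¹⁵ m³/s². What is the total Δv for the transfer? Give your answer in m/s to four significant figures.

Δv_total ≈ 3080 m/s

r₁ = 17830 + 7356 = 25186 km = 2.5186×10⁷ m.
r₂ = 17830 + 43320 = 61150 km = 6.1150×10⁷ m.
Transfer ellipse a_t = (r₁ + r₂)/2 = 4.317×10⁷ m.
At r₁: circular v_c1 = √(μ/r₁) = 9013 m/s; transfer-periapsis v_p = √[μ(2/r₁ − 1/a_t)] = 10730 m/s.
Δv₁ = v_p − v_c1 = 1714 m/s.
At r₂: circular v_c2 = √(μ/r₂) = 5784 m/s; transfer-apoapsis v_a = √[μ(2/r₂ − 1/a_t)] = 4418 m/s.
Δv₂ = v_c2 − v_a = 1366 m/s.
Total Δv = Δv₁ + Δv₂ = 3080 m/s.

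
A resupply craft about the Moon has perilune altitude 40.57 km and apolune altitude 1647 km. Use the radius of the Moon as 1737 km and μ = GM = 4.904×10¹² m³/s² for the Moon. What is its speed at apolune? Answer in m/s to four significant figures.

v ≈ 999.1 m/s

r_p = 1737 + 40.57 = 1777.6 km = 1.7776×10⁶ m.
r_a = 1737 + 1647 = 3384.0 km = 3.3840×10⁶ m.
Semi-major axis a = (r_p + r_a)/2 = 2580.8 km = 2.581×10⁶ m.
Vis-viva: v² = μ(2/r − 1/a) = 4.904×10¹² × (5.910×10⁻⁷ − 3.875×10⁻⁷) = 9.981×10⁵ m²/s².
v = 999.1 m/s.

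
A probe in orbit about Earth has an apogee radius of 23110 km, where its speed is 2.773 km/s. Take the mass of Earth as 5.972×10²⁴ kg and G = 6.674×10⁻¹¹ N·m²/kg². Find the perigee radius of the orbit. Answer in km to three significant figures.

μ = GM = 6.674×10⁻¹¹ × 5.972×10²⁴ = 3.986×10¹⁴ m³/s².
r_a = 2.311×10⁷ m.
Specific energy ε = v²/2 − μ/r = -1.340×10⁷ J/kg, so a = −μ/(2ε) = 1.487×10⁷ m.
The apsides satisfy r_p + r_a = 2a, so the perigee radius is 2a − r_a = 6.630×10⁶ m = 6629.8 km.

perigee radius ≈ 6630 km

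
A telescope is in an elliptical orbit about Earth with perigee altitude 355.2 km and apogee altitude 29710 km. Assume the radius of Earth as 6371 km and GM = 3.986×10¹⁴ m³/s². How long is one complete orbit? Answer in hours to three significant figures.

r_p = 6371 + 355.2 = 6726.2 km = 6.7262×10⁶ m.
r_a = 6371 + 29710 = 36081 km = 3.6081×10⁷ m.
Semi-major axis a = (r_p + r_a)/2 = (6726.2 + 36081)/2 = 21404 km = 2.140×10⁷ m.
By Kepler's third law T = 2π√(a³/μ) = 2π × 4.960×10³ = 3.116×10⁴ s.
= 8.656 hours.

T ≈ 8.66 hours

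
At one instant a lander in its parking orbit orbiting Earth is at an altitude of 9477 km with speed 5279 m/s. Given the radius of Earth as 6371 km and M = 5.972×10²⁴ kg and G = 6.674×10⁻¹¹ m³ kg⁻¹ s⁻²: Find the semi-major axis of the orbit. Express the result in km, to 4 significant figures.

a ≈ 17770 km

μ = GM = 6.674×10⁻¹¹ × 5.972×10²⁴ = 3.986×10¹⁴ m³/s².
r = 6371 + 9477 = 15848 km = 1.585×10⁷ m.
Specific orbital energy ε = v²/2 − μ/r = (5279)²/2 − 3.986×10¹⁴/1.585×10⁷ = -1.122×10⁷ J/kg.
Since ε = −μ/(2a), a = −μ/(2ε) = 1.777×10⁷ m = 17768 km.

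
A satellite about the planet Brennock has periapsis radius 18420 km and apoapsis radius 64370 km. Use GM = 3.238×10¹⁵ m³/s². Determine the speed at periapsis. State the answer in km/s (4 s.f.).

v ≈ 16.53 km/s

Semi-major axis a = (r_p + r_a)/2 = 41395 km = 4.140×10⁷ m.
Vis-viva: v² = μ(2/r − 1/a) = 3.238×10¹⁵ × (1.086×10⁻⁷ − 2.416×10⁻⁸) = 2.734×10⁸ m²/s².
v = 16530 m/s = 16.53 km/s.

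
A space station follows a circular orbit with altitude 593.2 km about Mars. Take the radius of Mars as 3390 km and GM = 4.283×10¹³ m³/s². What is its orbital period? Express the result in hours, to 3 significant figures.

r = 3390 + 593.2 = 3983.2 km = 3.9832×10⁶ m.
Kepler's third law: T = 2π√(r³/μ) = 2π√((3.983×10⁶)³ / 4.283×10¹³).
r³/μ = 1.476×10⁶ s², so T = 2π × 1.215×10³ = 7.632×10³ s.
Converting: 7.632×10³ s ÷ 3600 = 2.120 hours.

T ≈ 2.12 hours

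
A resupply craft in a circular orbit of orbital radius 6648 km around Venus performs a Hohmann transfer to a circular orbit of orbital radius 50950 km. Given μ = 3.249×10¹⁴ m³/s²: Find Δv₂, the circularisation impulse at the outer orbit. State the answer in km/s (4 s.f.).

Δv ≈ 1.312 km/s

r₁ = 6648 km = 6.648×10⁶ m.
r₂ = 50950 km = 5.095×10⁷ m.
Transfer ellipse a_t = (r₁ + r₂)/2 = 2.880×10⁷ m.
At r₁: circular v_c1 = √(μ/r₁) = 6991 m/s; transfer-periapsis v_p = √[μ(2/r₁ − 1/a_t)] = 9298 m/s.
At r₂: circular v_c2 = √(μ/r₂) = 2525 m/s; transfer-apoapsis v_a = √[μ(2/r₂ − 1/a_t)] = 1213 m/s.
Δv₂ = v_c2 − v_a = 1312 m/s.
= 1.312 km/s.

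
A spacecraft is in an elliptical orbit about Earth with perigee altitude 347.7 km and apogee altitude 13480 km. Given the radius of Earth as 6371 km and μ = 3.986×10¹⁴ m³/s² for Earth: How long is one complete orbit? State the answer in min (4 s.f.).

T ≈ 254.0 min

r_p = 6371 + 347.7 = 6718.7 km = 6.7187×10⁶ m.
r_a = 6371 + 13480 = 19851 km = 1.9851×10⁷ m.
Semi-major axis a = (r_p + r_a)/2 = (6718.7 + 19851)/2 = 13285 km = 1.328×10⁷ m.
By Kepler's third law T = 2π√(a³/μ) = 2π × 2.425×10³ = 1.524×10⁴ s.
= 254.0 min.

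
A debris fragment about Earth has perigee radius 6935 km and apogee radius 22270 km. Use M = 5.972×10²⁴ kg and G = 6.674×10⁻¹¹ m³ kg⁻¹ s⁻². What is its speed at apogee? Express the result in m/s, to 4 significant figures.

μ = GM = 6.674×10⁻¹¹ × 5.972×10²⁴ = 3.986×10¹⁴ m³/s².
Semi-major axis a = (r_p + r_a)/2 = 14602 km = 1.460×10⁷ m.
Vis-viva: v² = μ(2/r − 1/a) = 3.986×10¹⁴ × (8.981×10⁻⁸ − 6.848×10⁻⁸) = 8.500×10⁶ m²/s².
v = 2915 m/s.

v ≈ 2915 m/s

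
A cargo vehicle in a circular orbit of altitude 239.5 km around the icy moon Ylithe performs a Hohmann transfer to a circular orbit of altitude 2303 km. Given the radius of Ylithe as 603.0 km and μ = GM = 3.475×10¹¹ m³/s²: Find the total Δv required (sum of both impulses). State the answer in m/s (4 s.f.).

r₁ = 603.0 + 239.5 = 842.50 km = 8.4250×10⁵ m.
r₂ = 603.0 + 2303 = 2906.0 km = 2.9060×10⁶ m.
Transfer ellipse a_t = (r₁ + r₂)/2 = 1.874×10⁶ m.
At r₁: circular v_c1 = √(μ/r₁) = 642.2 m/s; transfer-periapsis v_p = √[μ(2/r₁ − 1/a_t)] = 799.7 m/s.
Δv₁ = v_p − v_c1 = 157.5 m/s.
At r₂: circular v_c2 = √(μ/r₂) = 345.8 m/s; transfer-apoapsis v_a = √[μ(2/r₂ − 1/a_t)] = 231.8 m/s.
Δv₂ = v_c2 − v_a = 114.0 m/s.
Total Δv = Δv₁ + Δv₂ = 271.4 m/s.

Δv_total ≈ 271.4 m/s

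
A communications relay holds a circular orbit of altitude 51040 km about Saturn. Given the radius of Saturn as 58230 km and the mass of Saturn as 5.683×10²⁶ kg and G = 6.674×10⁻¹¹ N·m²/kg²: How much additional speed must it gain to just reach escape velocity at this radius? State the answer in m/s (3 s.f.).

Δv ≈ 7720 m/s

μ = GM = 6.674×10⁻¹¹ × 5.683×10²⁶ = 3.793×10¹⁶ m³/s².
r = 58230 + 51040 = 109270 km = 1.0927×10⁸ m.
Circular speed v_c = √(μ/r) = 18630 m/s.
Escape speed v_esc = √(2μ/r) = √2 × v_c = 26350 m/s.
Δv = v_esc − v_c = 7717 m/s.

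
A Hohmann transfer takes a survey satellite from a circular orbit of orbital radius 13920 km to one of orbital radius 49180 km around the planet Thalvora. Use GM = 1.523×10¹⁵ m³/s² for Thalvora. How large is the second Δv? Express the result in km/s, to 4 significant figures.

Δv ≈ 1.869 km/s

r₁ = 13920 km = 1.392×10⁷ m.
r₂ = 49180 km = 4.918×10⁷ m.
Transfer ellipse a_t = (r₁ + r₂)/2 = 3.155×10⁷ m.
At r₁: circular v_c1 = √(μ/r₁) = 10460 m/s; transfer-periapsis v_p = √[μ(2/r₁ − 1/a_t)] = 13060 m/s.
At r₂: circular v_c2 = √(μ/r₂) = 5565 m/s; transfer-apoapsis v_a = √[μ(2/r₂ − 1/a_t)] = 3696 m/s.
Δv₂ = v_c2 − v_a = 1869 m/s.
= 1.869 km/s.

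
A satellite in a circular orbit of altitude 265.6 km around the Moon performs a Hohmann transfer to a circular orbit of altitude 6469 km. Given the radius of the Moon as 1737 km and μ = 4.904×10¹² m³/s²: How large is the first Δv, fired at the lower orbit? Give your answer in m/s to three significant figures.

Δv ≈ 419 m/s

r₁ = 1737 + 265.6 = 2002.6 km = 2.0026×10⁶ m.
r₂ = 1737 + 6469 = 8206.0 km = 8.2060×10⁶ m.
Transfer ellipse a_t = (r₁ + r₂)/2 = 5.104×10⁶ m.
At r₁: circular v_c1 = √(μ/r₁) = 1565 m/s; transfer-perilune v_p = √[μ(2/r₁ − 1/a_t)] = 1984 m/s.
Δv₁ = v_p − v_c1 = 419.3 m/s.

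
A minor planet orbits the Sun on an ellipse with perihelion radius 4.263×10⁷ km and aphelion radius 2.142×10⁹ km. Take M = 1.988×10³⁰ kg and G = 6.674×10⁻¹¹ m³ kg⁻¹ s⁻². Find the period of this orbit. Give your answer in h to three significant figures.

μ = GM = 6.674×10⁻¹¹ × 1.988×10³⁰ = 1.327×10²⁰ m³/s².
Semi-major axis a = (r_p + r_a)/2 = (4.2630×10⁷ + 2.1420×10⁹)/2 = 1.0923×10⁹ km = 1.092×10¹² m.
By Kepler's third law T = 2π√(a³/μ) = 2π × 9.911×10⁷ = 6.227×10⁸ s.
= 1.730×10⁵ h.

T ≈ 173000 h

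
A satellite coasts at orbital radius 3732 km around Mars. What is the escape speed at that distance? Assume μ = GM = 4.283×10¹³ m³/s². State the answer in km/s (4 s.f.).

r = 3732 km = 3.732×10⁶ m.
Escape speed v_esc = √(2μ/r) = √(2 × 4.283×10¹³ / 3.732×10⁶) = √(2.295×10⁷) = 4791 m/s.
= 4.791 km/s.

v_esc ≈ 4.791 km/s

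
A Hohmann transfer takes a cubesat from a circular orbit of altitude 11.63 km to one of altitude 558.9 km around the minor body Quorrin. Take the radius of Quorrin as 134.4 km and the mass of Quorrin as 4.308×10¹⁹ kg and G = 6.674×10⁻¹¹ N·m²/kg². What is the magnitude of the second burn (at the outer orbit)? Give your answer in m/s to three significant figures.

μ = GM = 6.674×10⁻¹¹ × 4.308×10¹⁹ = 2.875×10⁹ m³/s².
r₁ = 134.4 + 11.63 = 146.03 km = 1.4603×10⁵ m.
r₂ = 134.4 + 558.9 = 693.30 km = 6.9330×10⁵ m.
Transfer ellipse a_t = (r₁ + r₂)/2 = 4.197×10⁵ m.
At r₁: circular v_c1 = √(μ/r₁) = 140.3 m/s; transfer-periapsis v_p = √[μ(2/r₁ − 1/a_t)] = 180.4 m/s.
At r₂: circular v_c2 = √(μ/r₂) = 64.40 m/s; transfer-apoapsis v_a = √[μ(2/r₂ − 1/a_t)] = 37.99 m/s.
Δv₂ = v_c2 − v_a = 26.41 m/s.

Δv ≈ 26.4 m/s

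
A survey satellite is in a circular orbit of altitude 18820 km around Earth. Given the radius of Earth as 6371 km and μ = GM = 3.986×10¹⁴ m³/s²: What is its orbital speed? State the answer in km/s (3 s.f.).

r = 6371 + 18820 = 25191 km = 2.5191×10⁷ m.
For a circular orbit v = √(μ/r) = √(3.986×10¹⁴ / 2.519×10⁷) = √(1.582×10⁷) = 3978 m/s.
That is 3.978 km/s.

v ≈ 3.98 km/s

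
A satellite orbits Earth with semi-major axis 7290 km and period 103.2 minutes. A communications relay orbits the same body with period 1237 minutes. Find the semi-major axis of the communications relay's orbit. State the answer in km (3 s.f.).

Kepler's third law: a³ ∝ T², so a₂ = a₁ (T₂/T₁)^(2/3).
T₂/T₁ = 11.99, (T₂/T₁)^(2/3) = 5.238.
a₂ = 7290 × 5.238 = 38180 km.

a₂ ≈ 38200 km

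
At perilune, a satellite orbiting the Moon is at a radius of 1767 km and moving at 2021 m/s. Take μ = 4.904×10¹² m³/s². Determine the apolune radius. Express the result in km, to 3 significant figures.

r_p = 1.767×10⁶ m.
Specific energy ε = v²/2 − μ/r = -7.331×10⁵ J/kg, so a = −μ/(2ε) = 3.345×10⁶ m.
The apsides satisfy r_p + r_a = 2a, so the apolune radius is 2a − r_p = 4.922×10⁶ m = 4922.4 km.

apolune radius ≈ 4920 km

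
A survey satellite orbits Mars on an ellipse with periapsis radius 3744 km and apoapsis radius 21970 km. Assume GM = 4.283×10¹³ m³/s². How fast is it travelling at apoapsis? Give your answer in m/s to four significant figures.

Semi-major axis a = (r_p + r_a)/2 = 12857 km = 1.286×10⁷ m.
Vis-viva: v² = μ(2/r − 1/a) = 4.283×10¹³ × (9.103×10⁻⁸ − 7.778×10⁻⁸) = 5.677×10⁵ m²/s².
v = 753.5 m/s.

v ≈ 753.5 m/s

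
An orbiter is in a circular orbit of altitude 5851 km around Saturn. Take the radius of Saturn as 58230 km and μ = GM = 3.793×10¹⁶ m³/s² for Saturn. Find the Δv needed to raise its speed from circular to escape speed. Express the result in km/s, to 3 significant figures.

Δv ≈ 10.1 km/s

r = 58230 + 5851 = 64081 km = 6.4081×10⁷ m.
Circular speed v_c = √(μ/r) = 24330 m/s.
Escape speed v_esc = √(2μ/r) = √2 × v_c = 34410 m/s.
Δv = v_esc − v_c = 10080 m/s = 10.08 km/s.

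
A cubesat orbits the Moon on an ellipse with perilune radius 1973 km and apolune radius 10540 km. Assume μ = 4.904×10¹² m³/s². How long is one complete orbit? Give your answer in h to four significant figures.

T ≈ 12.33 h

Semi-major axis a = (r_p + r_a)/2 = (1973.0 + 10540)/2 = 6256.5 km = 6.256×10⁶ m.
By Kepler's third law T = 2π√(a³/μ) = 2π × 7.067×10³ = 4.440×10⁴ s.
= 12.33 h.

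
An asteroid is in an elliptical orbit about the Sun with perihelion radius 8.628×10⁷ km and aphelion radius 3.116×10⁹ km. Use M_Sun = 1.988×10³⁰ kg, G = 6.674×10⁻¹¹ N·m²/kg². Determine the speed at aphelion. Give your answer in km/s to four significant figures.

v ≈ 1.515 km/s

μ = GM = 6.674×10⁻¹¹ × 1.988×10³⁰ = 1.327×10²⁰ m³/s².
Semi-major axis a = (r_p + r_a)/2 = 1.6011×10⁹ km = 1.601×10¹² m.
Vis-viva: v² = μ(2/r − 1/a) = 1.327×10²⁰ × (6.418×10⁻¹³ − 6.246×10⁻¹³) = 2.294×10⁶ m²/s².
v = 1515 m/s = 1.515 km/s.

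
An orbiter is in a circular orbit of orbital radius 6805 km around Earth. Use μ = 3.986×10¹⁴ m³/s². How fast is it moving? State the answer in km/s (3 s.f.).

r = 6805 km = 6.805×10⁶ m.
For a circular orbit v = √(μ/r) = √(3.986×10¹⁴ / 6.805×10⁶) = √(5.857×10⁷) = 7653 m/s.
That is 7.653 km/s.

v ≈ 7.65 km/s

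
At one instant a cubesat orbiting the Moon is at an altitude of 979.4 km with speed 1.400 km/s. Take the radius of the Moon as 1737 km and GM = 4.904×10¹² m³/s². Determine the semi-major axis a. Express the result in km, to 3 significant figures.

r = 1737 + 979.4 = 2716.4 km = 2.716×10⁶ m.
Specific orbital energy ε = v²/2 − μ/r = (1400)²/2 − 4.904×10¹²/2.716×10⁶ = -8.253×10⁵ J/kg.
Since ε = −μ/(2a), a = −μ/(2ε) = 2.971×10⁶ m = 2970.9 km.

a ≈ 2970 km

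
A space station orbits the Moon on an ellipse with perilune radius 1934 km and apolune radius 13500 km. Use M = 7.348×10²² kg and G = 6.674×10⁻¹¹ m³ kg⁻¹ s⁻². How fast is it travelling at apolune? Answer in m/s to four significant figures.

μ = GM = 6.674×10⁻¹¹ × 7.348×10²² = 4.904×10¹² m³/s².
Semi-major axis a = (r_p + r_a)/2 = 7717.0 km = 7.717×10⁶ m.
Vis-viva: v² = μ(2/r − 1/a) = 4.904×10¹² × (1.481×10⁻⁷ − 1.296×10⁻⁷) = 9.104×10⁴ m²/s².
v = 301.7 m/s.

v ≈ 301.7 m/s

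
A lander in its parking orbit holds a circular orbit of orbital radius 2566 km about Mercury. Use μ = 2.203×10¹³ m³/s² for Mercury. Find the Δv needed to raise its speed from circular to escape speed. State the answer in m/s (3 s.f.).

Δv ≈ 1210 m/s

r = 2566 km = 2.566×10⁶ m.
Circular speed v_c = √(μ/r) = 2930 m/s.
Escape speed v_esc = √(2μ/r) = √2 × v_c = 4144 m/s.
Δv = v_esc − v_c = 1214 m/s.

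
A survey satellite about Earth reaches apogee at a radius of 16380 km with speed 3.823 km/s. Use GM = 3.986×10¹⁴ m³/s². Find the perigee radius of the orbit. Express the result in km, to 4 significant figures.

r_a = 1.638×10⁷ m.
Specific energy ε = v²/2 − μ/r = -1.703×10⁷ J/kg, so a = −μ/(2ε) = 1.171×10⁷ m.
The apsides satisfy r_p + r_a = 2a, so the perigee radius is 2a − r_a = 7.030×10⁶ m = 7030.0 km.

perigee radius ≈ 7030 km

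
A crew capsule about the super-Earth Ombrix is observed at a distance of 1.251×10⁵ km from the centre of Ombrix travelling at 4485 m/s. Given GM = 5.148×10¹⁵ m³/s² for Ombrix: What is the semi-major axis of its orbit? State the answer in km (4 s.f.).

r = 1.251×10⁸ m.
Vis-viva rearranged: 1/a = 2/r − v²/μ = 1.599×10⁻⁸ − 3.907×10⁻⁹ = 1.208×10⁻⁸ m⁻¹.
a = 8.278×10⁷ m = 82783 km.

a ≈ 82780 km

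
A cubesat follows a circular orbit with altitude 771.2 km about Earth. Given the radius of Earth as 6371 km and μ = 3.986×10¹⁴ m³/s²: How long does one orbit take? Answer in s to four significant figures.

r = 6371 + 771.2 = 7142.2 km = 7.1422×10⁶ m.
Kepler's third law: T = 2π√(r³/μ) = 2π√((7.142×10⁶)³ / 3.986×10¹⁴).
r³/μ = 9.140×10⁵ s², so T = 2π × 9.560×10² = 6.007×10³ s.

T ≈ 6007 s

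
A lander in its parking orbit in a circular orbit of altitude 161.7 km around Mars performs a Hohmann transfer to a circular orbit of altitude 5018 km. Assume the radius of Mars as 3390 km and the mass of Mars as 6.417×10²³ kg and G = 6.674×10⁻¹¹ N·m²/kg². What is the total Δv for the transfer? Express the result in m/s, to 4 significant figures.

μ = GM = 6.674×10⁻¹¹ × 6.417×10²³ = 4.283×10¹³ m³/s².
r₁ = 3390 + 161.7 = 3551.7 km = 3.5517×10⁶ m.
r₂ = 3390 + 5018 = 8408.0 km = 8.4080×10⁶ m.
Transfer ellipse a_t = (r₁ + r₂)/2 = 5.980×10⁶ m.
At r₁: circular v_c1 = √(μ/r₁) = 3472 m/s; transfer-periapsis v_p = √[μ(2/r₁ − 1/a_t)] = 4118 m/s.
Δv₁ = v_p − v_c1 = 645.1 m/s.
At r₂: circular v_c2 = √(μ/r₂) = 2257 m/s; transfer-apoapsis v_a = √[μ(2/r₂ − 1/a_t)] = 1739 m/s.
Δv₂ = v_c2 − v_a = 517.6 m/s.
Total Δv = Δv₁ + Δv₂ = 1163 m/s.

Δv_total ≈ 1163 m/s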